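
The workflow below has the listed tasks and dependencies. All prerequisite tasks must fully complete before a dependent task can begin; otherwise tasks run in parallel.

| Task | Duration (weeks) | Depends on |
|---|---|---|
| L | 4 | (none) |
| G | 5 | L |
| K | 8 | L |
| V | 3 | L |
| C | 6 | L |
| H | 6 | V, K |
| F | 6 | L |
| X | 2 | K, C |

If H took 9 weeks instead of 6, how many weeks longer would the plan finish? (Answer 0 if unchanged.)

3

Critical path before the change: L→K→H = 4+8+6 = 18 giving 18 weeks.
Since H is critical, the +3 change carries straight to that chain (now 21 weeks).
No other chain overtakes it, so the finish is 21 weeks.
Change in finish: 21 − 18 = +3 weeks.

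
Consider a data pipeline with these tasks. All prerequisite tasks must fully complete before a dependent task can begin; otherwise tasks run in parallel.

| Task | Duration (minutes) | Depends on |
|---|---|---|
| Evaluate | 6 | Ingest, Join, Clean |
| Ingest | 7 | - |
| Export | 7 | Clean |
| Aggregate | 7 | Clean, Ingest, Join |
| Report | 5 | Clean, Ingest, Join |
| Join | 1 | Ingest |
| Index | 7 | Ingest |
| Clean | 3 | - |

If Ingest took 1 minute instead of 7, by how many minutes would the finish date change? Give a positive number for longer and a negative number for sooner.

The binding path is Ingest→Join→Aggregate = 7+1+7 = 15; finish at 15 minutes.
Ingest lies on that path, so at 1 minute the path becomes 9 minutes.
The binding chain switches to Clean→Aggregate = 3+7 = 10; finish 10 minutes.
Change in finish: 10 − 15 = -5 minutes.

-5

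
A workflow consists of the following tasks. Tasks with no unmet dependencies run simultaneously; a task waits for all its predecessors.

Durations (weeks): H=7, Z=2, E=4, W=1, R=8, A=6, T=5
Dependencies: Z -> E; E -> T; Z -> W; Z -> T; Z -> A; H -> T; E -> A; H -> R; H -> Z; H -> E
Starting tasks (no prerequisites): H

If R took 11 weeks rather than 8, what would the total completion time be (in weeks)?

19

Actual critical path: H→Z→E→A = 7+2+4+6 = 19 ⇒ 19 weeks.
R has 4 weeks of float (longest path through it is 15).
The critical path is still H→Z→E→A; finish is now 19 weeks.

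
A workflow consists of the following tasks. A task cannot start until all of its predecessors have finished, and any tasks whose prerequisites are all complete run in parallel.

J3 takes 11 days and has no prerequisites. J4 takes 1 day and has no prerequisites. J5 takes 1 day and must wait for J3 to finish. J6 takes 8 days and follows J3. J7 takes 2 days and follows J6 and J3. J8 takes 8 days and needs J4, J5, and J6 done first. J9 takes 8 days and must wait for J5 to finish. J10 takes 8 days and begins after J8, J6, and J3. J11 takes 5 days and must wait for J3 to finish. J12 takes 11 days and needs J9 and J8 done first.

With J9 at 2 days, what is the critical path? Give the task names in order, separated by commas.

Actual critical path: J3→J6→J8→J12 = 11+8+8+11 = 38 ⇒ 38 days.
J9 has 7 days of float (longest path through it is 31).
The critical path is still J3→J6→J8→J12; finish is now 38 days.

J3, J6, J8, J12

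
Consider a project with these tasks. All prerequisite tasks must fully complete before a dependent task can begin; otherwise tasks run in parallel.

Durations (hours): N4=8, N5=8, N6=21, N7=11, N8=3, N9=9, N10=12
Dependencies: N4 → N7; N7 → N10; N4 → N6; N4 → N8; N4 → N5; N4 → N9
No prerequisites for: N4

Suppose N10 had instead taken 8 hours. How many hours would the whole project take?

29

Actual critical path: N4→N7→N10 = 8+11+12 = 31 ⇒ 31 hours.
N10 lies on that path, so at 8 hours the path becomes 27 hours.
Now N4→N6 = 8+21 = 29 is longest, so the finish becomes 29 hours.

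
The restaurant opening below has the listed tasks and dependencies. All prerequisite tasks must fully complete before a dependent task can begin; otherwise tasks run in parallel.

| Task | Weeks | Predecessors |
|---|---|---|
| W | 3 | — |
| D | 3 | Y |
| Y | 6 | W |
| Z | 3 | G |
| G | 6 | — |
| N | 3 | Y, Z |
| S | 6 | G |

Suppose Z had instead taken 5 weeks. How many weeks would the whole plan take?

Critical path before the change: G→Z→N = 6+3+3 = 12 giving 12 weeks.
Since Z is critical, the +2 change carries straight to that chain (now 14 weeks).
No other chain overtakes it, so the finish is 14 weeks.

14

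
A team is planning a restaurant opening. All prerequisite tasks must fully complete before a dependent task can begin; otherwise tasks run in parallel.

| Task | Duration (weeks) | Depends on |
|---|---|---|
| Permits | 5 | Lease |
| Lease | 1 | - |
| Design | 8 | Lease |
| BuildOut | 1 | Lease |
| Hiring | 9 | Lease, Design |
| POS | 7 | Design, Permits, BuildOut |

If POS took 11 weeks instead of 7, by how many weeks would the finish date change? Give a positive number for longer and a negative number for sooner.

2

Critical path before the change: Lease→Design→Hiring = 1+8+9 = 18 giving 18 weeks.
The longest path through POS is only 16 weeks, so POS has float 2.
New critical path: Lease→Design→POS = 1+8+11 = 20 ⇒ 20 weeks.
Change in finish: 20 − 18 = +2 weeks.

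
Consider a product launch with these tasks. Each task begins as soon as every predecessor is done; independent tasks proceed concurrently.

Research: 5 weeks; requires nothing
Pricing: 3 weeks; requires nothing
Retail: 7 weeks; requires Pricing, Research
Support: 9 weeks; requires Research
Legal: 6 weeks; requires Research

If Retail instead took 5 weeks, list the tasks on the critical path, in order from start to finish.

Research, Support

Baseline: Research→Support = 5+9 = 14 → 14 weeks.
Retail is off the critical path — its longest chain is 12 weeks, giving 2 of slack.
The critical path is still Research→Support; finish is now 14 weeks.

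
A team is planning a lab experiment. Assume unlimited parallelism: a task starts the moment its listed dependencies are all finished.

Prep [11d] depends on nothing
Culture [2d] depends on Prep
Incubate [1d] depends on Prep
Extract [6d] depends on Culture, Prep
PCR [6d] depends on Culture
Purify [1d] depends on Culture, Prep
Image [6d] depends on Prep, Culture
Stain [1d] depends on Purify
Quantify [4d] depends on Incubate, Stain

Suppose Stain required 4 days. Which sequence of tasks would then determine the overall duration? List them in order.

The binding path is Prep→Culture→Purify→Stain→Quantify = 11+2+1+1+4 = 19; finish at 19 days.
Stain lies on that path, so at 4 days the path becomes 22 days.
No other chain overtakes it, so the finish is 22 days.

Prep, Culture, Purify, Stain, Quantify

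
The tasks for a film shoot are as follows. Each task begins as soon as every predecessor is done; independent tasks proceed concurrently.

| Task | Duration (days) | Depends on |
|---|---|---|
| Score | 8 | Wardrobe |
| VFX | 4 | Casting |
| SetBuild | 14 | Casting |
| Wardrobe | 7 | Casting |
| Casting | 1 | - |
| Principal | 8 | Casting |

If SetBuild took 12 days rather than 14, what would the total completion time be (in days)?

16

Actual critical path: Casting→Wardrobe→Score = 1+7+8 = 16 ⇒ 16 days.
SetBuild is off the critical path — its longest chain is 15 days, giving 1 of slack.
That remains the longest chain; total 16 days.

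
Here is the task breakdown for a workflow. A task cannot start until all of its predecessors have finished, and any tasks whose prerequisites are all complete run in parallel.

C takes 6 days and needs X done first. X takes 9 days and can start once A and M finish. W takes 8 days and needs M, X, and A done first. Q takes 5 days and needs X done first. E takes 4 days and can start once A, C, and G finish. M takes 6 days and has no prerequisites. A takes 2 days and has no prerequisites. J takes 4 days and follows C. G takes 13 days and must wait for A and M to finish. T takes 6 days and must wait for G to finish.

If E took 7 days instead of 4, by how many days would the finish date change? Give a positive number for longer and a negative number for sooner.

The binding path is M→X→C→E = 6+9+6+4 = 25; finish at 25 days.
E is on the critical path; changing it to 7 makes that path 28 days.
The critical path is still M→X→C→E; finish is now 28 days.
Change in finish: 28 − 25 = +3 days.

3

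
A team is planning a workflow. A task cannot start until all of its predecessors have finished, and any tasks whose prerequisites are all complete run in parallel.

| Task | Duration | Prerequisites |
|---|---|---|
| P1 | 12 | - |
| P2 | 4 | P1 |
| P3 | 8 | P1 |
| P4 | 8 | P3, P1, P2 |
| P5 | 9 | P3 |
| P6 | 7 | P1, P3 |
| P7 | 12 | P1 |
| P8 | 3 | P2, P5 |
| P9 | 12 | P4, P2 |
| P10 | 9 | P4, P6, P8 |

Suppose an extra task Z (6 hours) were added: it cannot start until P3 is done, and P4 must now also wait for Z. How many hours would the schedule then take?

46

Originally the schedule takes 41 hours.
With Z inserted, P4 now waits for max(P3, P1, P2, Z).
New critical path: P1→P3→Z→P4→P9 = 12+8+6+8+12 = 46 ⇒ 46 hours.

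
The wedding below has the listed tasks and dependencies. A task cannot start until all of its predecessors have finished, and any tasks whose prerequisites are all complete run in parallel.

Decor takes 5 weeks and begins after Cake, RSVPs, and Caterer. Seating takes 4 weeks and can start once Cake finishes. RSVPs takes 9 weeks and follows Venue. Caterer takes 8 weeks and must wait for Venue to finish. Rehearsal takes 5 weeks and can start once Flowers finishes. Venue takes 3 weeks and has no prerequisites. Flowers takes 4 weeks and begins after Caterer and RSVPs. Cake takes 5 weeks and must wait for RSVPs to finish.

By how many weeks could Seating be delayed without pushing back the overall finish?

Venue→RSVPs→Cake→Decor = 3+9+5+5 = 22 sets the makespan at 22 weeks.
Longest path through Seating: 21 weeks (earliest finish 21, latest finish 22).
Slack of Seating = 18 − 17 = 1 week.

1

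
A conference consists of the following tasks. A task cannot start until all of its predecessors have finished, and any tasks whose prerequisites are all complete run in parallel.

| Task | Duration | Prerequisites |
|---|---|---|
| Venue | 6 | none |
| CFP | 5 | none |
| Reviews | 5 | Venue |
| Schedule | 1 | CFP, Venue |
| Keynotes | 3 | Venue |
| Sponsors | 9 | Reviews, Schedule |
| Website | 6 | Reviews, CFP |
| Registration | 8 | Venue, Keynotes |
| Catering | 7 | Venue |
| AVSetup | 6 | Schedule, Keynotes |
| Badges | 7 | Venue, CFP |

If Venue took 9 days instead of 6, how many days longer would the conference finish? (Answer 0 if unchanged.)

Critical path before the change: Venue→Reviews→Sponsors = 6+5+9 = 20 giving 20 days.
Venue lies on that path, so at 9 days the path becomes 23 days.
The critical path is still Venue→Reviews→Sponsors; finish is now 23 days.
Change in finish: 23 − 20 = +3 days.

3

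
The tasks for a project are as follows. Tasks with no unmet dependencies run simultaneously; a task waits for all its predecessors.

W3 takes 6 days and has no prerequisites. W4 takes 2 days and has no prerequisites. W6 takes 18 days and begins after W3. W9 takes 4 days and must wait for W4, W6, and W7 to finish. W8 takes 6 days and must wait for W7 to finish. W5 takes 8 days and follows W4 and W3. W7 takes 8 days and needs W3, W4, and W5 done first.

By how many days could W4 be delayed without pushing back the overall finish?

The longest chain is W3→W5→W7→W8 = 6+8+8+6 = 28; overall finish 28 days.
The longest chain containing W4 totals 24 days.
So W4 can slip 6 − 2 = 4 days.

4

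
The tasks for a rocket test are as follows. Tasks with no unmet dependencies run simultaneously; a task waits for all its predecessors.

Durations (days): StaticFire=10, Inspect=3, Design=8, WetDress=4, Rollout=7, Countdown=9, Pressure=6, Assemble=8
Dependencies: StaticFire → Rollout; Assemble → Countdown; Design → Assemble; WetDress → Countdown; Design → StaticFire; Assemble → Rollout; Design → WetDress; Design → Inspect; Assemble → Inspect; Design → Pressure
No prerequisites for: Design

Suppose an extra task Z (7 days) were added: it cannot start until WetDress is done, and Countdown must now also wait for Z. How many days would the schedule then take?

28

Originally the schedule takes 25 days.
With Z inserted, Countdown now waits for max(WetDress, Assemble, Z).
New critical path: Design→WetDress→Z→Countdown = 8+4+7+9 = 28 ⇒ 28 days.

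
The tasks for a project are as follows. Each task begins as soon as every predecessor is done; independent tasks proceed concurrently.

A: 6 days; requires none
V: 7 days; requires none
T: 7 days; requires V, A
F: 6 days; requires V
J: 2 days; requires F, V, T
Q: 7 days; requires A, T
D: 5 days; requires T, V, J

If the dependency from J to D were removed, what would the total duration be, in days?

21

Original critical path: V→T→J→D = 7+7+2+5 = 21 ⇒ 21 days.
Without J→D, D's earliest start moves from 16 to 14.
New critical path: V→T→Q = 7+7+7 = 21 ⇒ 21 days.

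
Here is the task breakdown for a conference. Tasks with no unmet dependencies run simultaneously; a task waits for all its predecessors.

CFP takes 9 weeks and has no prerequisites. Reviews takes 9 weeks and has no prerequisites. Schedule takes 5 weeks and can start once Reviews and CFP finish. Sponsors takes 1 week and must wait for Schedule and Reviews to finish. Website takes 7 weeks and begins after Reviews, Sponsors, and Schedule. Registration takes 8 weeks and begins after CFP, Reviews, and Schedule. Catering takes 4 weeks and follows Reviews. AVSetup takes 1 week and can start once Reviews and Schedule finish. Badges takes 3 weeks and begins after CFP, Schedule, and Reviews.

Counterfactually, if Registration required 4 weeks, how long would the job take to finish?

22

As given, the longest chain is Reviews→Schedule→Registration = 9+5+8 = 22, so the finish is 22 weeks.
Registration lies on that path, so at 4 weeks the path becomes 18 weeks.
New critical path: CFP→Schedule→Sponsors→Website = 9+5+1+7 = 22 ⇒ 22 weeks.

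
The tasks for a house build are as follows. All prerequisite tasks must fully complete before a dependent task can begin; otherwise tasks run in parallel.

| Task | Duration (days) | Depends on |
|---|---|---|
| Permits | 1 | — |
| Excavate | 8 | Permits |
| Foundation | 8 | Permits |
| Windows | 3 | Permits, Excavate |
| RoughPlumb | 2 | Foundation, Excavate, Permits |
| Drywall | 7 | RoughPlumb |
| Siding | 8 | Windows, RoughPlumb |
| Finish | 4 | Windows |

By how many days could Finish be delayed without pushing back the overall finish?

4

Critical path: Permits→Excavate→Windows→Siding = 1+8+3+8 = 20, so the finish is 20 days.
Longest path through Finish: 16 days (earliest finish 16, latest finish 20).
Slack of Finish = 16 − 12 = 4 days.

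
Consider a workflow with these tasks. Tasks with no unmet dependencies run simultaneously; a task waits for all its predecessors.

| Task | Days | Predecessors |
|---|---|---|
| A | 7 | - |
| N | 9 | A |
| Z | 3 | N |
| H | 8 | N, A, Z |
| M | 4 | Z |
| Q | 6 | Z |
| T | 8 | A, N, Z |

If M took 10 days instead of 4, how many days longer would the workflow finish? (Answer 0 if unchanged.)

As given, the longest chain is A→N→Z→H = 7+9+3+8 = 27, so the finish is 27 days.
M has 4 days of float (longest path through it is 23).
The binding chain switches to A→N→Z→M = 7+9+3+10 = 29; finish 29 days.
Change in finish: 29 − 27 = +2 days.

2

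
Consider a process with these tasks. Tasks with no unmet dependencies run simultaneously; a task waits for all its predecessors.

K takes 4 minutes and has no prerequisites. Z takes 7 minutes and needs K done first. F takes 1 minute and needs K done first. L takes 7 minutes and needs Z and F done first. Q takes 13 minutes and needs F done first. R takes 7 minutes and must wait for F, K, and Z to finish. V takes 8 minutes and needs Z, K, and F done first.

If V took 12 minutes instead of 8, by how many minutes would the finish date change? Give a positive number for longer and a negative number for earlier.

The binding path is K→Z→V = 4+7+8 = 19; finish at 19 minutes.
V lies on that path, so at 12 minutes the path becomes 23 minutes.
That remains the longest chain; total 23 minutes.
Change in finish: 23 − 19 = +4 minutes.

4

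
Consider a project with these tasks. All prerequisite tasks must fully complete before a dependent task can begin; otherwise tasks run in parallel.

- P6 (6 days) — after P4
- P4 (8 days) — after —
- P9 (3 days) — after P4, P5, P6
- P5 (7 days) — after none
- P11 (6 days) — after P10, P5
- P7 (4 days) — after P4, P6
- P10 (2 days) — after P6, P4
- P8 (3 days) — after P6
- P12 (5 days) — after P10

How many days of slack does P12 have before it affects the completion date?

1

Critical path: P4→P6→P10→P11 = 8+6+2+6 = 22, so the finish is 22 days.
P12 finishes as early as 21 and must finish by 22.
Float = 22 − 21 = 1.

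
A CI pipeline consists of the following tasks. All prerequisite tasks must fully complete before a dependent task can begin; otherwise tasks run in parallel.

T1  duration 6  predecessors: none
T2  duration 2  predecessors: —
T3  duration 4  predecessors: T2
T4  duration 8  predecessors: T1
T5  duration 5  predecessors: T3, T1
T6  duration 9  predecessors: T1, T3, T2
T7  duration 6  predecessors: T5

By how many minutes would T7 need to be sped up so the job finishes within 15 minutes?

2

Current finish: 17 minutes; target: 15.
T7 is on every critical path, so each minute cut from T7 cuts the finish by one (this holds down to a finish of 15).
Need 17 − 15 = 2 minutes off T7 → T7 becomes 4 minutes, finish becomes 15.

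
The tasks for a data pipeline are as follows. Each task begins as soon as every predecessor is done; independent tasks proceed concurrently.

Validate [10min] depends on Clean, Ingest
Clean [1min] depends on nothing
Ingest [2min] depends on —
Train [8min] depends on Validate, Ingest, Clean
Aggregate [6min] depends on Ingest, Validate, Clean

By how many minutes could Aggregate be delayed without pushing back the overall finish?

2

The longest chain is Ingest→Validate→Train = 2+10+8 = 20; overall finish 20 minutes.
Aggregate finishes as early as 18 and must finish by 20.
Float = 20 − 18 = 2.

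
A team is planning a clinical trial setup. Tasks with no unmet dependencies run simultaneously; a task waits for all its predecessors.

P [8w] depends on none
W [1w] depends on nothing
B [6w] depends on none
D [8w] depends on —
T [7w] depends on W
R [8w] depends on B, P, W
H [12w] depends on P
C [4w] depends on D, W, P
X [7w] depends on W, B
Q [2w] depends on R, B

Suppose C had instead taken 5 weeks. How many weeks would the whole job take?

20

As given, the longest chain is P→H = 8+12 = 20, so the finish is 20 weeks.
C is off the critical path — its longest chain is 12 weeks, giving 8 of slack.
The critical path is still P→H; finish is now 20 weeks.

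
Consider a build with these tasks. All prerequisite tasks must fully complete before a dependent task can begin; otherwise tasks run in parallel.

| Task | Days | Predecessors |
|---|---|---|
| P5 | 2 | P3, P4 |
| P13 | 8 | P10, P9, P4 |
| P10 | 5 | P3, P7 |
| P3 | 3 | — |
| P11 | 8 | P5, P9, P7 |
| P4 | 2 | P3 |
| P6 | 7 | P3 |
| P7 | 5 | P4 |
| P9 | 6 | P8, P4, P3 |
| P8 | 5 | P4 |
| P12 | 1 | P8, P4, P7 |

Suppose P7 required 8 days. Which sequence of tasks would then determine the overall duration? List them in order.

P3, P4, P7, P10, P13

As given, the longest chain is P3→P4→P8→P9→P11 = 3+2+5+6+8 = 24, so the finish is 24 days.
The longest path through P7 is only 23 days, so P7 has float 1.
The binding chain switches to P3→P4→P7→P10→P13 = 3+2+8+5+8 = 26; finish 26 days.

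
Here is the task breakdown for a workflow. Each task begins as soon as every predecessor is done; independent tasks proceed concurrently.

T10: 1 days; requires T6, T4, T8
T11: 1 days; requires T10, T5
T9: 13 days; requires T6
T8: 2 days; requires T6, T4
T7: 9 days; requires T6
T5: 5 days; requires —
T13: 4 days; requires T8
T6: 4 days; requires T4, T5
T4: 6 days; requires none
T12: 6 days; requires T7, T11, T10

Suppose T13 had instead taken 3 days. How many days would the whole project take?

25

Critical path before the change: T4→T6→T7→T12 = 6+4+9+6 = 25 giving 25 days.
The longest path through T13 is only 16 days, so T13 has float 9.
The critical path is still T4→T6→T7→T12; finish is now 25 days.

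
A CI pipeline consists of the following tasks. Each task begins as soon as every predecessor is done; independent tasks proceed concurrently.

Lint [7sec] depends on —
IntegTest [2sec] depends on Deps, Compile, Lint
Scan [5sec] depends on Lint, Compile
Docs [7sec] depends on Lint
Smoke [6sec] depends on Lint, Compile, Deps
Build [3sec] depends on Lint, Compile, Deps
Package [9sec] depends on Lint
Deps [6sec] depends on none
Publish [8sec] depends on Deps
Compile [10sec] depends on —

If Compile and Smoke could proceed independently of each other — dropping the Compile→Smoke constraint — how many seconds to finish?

16

With the dependency in place, Compile→Smoke = 10+6 = 16 sets the finish at 16 seconds.
Without Compile→Smoke, Smoke's earliest start moves from 10 to 7.
The longest chain is now Lint→Package = 7+9 = 16, so the schedule takes 16 seconds.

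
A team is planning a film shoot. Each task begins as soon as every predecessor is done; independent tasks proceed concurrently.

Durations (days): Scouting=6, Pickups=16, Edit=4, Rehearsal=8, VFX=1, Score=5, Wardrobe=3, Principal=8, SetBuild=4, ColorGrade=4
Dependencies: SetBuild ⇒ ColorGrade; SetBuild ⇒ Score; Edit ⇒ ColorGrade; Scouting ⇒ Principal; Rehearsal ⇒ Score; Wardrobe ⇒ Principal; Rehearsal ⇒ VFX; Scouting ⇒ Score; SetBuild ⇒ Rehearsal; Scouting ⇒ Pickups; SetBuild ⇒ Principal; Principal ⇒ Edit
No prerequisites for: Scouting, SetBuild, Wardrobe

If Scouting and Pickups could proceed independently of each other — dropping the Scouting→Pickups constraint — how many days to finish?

Original critical path: Scouting→Principal→Edit→ColorGrade = 6+8+4+4 = 22 ⇒ 22 days.
Without Scouting→Pickups, Pickups's earliest start moves from 6 to 0.
New critical path: Scouting→Principal→Edit→ColorGrade = 6+8+4+4 = 22 ⇒ 22 days.

22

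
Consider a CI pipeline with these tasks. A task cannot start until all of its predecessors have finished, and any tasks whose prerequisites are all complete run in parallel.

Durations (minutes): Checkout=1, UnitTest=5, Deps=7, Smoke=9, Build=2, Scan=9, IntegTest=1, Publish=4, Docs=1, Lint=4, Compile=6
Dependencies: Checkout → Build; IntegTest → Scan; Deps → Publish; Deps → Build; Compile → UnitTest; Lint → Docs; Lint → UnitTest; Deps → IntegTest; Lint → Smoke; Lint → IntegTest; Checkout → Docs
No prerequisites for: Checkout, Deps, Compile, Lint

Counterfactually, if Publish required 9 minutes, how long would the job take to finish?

The binding path is Deps→IntegTest→Scan = 7+1+9 = 17; finish at 17 minutes.
The longest path through Publish is only 11 minutes, so Publish has float 6.
The critical path is still Deps→IntegTest→Scan; finish is now 17 minutes.

17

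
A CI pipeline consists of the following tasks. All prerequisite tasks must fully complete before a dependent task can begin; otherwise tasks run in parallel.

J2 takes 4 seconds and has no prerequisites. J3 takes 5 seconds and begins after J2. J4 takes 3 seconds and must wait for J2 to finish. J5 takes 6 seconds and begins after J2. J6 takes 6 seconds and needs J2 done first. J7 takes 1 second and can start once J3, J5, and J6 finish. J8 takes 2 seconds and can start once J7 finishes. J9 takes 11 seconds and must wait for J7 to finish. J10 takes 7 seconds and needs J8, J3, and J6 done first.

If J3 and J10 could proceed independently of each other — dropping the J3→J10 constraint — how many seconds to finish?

22

With the dependency in place, J2→J5→J7→J9 = 4+6+1+11 = 22 sets the finish at 22 seconds.
Dropping J3→J10 doesn't change J10's earliest start (13); another predecessor still binds.
The longest chain is now J2→J5→J7→J9 = 4+6+1+11 = 22, so the CI pipeline takes 22 seconds.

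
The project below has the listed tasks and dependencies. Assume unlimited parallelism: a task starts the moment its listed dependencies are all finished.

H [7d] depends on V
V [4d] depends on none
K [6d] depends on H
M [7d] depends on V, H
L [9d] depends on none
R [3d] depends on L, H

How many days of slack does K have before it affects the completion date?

1

The longest chain is V→H→M = 4+7+7 = 18; overall finish 18 days.
Longest path through K: 17 days (earliest finish 17, latest finish 18).
Float = 18 − 17 = 1.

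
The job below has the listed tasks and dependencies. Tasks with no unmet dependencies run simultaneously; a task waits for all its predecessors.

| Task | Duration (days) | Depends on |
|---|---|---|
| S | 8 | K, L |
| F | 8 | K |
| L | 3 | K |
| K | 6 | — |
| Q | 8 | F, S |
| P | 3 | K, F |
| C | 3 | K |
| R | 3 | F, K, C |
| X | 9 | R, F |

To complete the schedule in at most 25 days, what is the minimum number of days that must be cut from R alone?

1

Current finish: 26 days; target: 25.
R is on every critical path, so each day cut from R cuts the finish by one (this holds down to a finish of 25).
Need 26 − 25 = 1 day off R → R becomes 2 days, finish becomes 25.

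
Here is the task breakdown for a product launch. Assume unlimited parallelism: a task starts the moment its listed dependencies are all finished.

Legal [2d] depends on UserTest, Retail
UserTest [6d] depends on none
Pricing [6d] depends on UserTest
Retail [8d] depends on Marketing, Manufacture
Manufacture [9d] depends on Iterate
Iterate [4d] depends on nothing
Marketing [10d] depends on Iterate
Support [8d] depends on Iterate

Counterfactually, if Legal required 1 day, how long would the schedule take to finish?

The binding path is Iterate→Marketing→Retail→Legal = 4+10+8+2 = 24; finish at 24 days.
Legal is on the critical path; changing it to 1 makes that path 23 days.
No other chain overtakes it, so the finish is 23 days.

23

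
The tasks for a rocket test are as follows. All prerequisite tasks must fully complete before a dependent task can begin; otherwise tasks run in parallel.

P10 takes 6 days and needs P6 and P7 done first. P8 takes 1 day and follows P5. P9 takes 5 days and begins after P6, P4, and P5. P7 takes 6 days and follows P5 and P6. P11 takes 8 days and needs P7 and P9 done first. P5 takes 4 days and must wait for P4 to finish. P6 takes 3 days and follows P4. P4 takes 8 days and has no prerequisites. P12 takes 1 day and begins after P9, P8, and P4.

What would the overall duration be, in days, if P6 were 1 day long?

26

As given, the longest chain is P4→P5→P7→P11 = 8+4+6+8 = 26, so the finish is 26 days.
P6 has 1 day of float (longest path through it is 25).
The critical path is still P4→P5→P7→P11; finish is now 26 days.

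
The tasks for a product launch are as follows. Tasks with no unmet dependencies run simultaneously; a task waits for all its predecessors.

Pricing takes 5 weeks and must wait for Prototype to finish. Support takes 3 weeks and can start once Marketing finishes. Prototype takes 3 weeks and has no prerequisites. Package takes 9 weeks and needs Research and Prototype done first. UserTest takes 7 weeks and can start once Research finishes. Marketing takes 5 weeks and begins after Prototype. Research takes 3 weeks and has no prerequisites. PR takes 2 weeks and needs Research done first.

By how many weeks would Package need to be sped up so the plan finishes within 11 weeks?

Current finish: 12 weeks; target: 11.
Package is on every critical path, so each week cut from Package cuts the finish by one (this holds down to a finish of 11).
Need 12 − 11 = 1 week off Package → Package becomes 8 weeks, finish becomes 11.

1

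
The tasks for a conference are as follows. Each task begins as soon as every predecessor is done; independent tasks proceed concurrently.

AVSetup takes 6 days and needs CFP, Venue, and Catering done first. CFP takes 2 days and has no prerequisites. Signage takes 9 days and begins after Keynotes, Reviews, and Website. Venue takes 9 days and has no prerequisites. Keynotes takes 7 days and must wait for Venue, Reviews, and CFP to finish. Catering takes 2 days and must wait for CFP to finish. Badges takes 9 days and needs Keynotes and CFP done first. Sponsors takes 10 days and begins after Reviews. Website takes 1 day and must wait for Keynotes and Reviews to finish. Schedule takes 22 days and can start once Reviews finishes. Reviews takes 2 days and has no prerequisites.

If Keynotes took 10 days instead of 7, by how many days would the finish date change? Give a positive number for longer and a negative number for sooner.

The binding path is Venue→Keynotes→Website→Signage = 9+7+1+9 = 26; finish at 26 days.
Since Keynotes is critical, the +3 change carries straight to that chain (now 29 days).
The critical path is still Venue→Keynotes→Website→Signage; finish is now 29 days.
Change in finish: 29 − 26 = +3 days.

3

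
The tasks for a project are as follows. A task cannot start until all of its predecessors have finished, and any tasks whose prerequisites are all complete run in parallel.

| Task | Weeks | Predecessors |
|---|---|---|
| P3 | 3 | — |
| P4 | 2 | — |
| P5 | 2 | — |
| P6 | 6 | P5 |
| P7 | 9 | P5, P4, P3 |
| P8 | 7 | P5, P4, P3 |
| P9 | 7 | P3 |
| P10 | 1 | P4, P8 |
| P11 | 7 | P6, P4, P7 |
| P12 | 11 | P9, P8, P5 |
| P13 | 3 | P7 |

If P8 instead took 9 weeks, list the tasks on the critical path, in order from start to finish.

Critical path before the change: P3→P8→P12 = 3+7+11 = 21 giving 21 weeks.
P8 is on the critical path; changing it to 9 makes that path 23 weeks.
No other chain overtakes it, so the finish is 23 weeks.

P3, P8, P12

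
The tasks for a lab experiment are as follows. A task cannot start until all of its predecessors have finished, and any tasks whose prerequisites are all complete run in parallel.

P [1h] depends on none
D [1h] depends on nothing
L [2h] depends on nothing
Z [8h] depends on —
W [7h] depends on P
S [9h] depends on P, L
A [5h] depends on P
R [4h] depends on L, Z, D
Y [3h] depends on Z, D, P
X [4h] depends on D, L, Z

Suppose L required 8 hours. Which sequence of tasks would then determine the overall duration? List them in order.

L, S

The binding path is Z→R = 8+4 = 12; finish at 12 hours.
L has 1 hour of float (longest path through it is 11).
New critical path: L→S = 8+9 = 17 ⇒ 17 hours.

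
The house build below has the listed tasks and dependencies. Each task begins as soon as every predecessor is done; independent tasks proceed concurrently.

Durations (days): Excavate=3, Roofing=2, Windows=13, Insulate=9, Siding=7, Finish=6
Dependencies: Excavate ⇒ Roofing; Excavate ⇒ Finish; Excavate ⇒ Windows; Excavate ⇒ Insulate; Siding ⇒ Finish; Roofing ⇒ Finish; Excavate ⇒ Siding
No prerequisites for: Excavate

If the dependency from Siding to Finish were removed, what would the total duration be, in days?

16

With the dependency in place, Excavate→Windows = 3+13 = 16 sets the finish at 16 days.
Without Siding→Finish, Finish's earliest start moves from 10 to 5.
The longest chain is now Excavate→Windows = 3+13 = 16, so the project takes 16 days.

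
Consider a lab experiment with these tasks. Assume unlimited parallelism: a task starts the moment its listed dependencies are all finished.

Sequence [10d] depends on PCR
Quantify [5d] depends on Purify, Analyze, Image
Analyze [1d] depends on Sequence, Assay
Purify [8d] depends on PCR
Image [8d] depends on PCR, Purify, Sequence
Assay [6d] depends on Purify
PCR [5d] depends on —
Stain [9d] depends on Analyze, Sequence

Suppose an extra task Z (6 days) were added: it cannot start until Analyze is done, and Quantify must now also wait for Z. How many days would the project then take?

31

Originally the project takes 29 days.
With Z inserted, Quantify now waits for max(Purify, Analyze, Image, Z).
New critical path: PCR→Purify→Assay→Analyze→Z→Quantify = 5+8+6+1+6+5 = 31 ⇒ 31 days.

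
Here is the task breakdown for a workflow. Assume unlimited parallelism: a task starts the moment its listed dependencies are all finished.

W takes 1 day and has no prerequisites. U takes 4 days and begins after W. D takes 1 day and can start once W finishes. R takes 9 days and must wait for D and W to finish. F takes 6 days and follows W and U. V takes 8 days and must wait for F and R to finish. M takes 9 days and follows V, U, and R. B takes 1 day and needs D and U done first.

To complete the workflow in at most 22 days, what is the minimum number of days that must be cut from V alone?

Current finish: 28 days; target: 22.
V is on every critical path, so each day cut from V cuts the finish by one (this holds down to a finish of 21).
Need 28 − 22 = 6 days off V → V becomes 2 days, finish becomes 22.

6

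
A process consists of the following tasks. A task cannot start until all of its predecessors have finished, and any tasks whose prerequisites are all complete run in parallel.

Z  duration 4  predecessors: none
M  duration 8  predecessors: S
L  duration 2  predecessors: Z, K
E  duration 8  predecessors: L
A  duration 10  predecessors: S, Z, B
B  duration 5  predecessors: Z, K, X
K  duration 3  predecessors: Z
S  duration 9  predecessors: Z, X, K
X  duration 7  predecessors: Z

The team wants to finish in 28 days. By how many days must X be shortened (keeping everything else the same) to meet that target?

2

Current finish: 30 days; target: 28.
X is on every critical path, so each day cut from X cuts the finish by one (this holds down to a finish of 26).
Need 30 − 28 = 2 days off X → X becomes 5 days, finish becomes 28.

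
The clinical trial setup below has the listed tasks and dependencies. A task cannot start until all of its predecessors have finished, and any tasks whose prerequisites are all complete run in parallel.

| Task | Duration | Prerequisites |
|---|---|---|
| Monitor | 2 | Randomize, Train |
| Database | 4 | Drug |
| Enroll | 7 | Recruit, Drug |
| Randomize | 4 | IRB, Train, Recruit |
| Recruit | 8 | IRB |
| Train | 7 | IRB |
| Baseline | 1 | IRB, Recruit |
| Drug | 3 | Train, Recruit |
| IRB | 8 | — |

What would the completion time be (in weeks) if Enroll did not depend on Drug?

Original critical path: IRB→Recruit→Drug→Enroll = 8+8+3+7 = 26 ⇒ 26 weeks.
Without Drug→Enroll, Enroll's earliest start moves from 19 to 16.
The longest chain is now IRB→Recruit→Drug→Database = 8+8+3+4 = 23, so the plan takes 23 weeks.

23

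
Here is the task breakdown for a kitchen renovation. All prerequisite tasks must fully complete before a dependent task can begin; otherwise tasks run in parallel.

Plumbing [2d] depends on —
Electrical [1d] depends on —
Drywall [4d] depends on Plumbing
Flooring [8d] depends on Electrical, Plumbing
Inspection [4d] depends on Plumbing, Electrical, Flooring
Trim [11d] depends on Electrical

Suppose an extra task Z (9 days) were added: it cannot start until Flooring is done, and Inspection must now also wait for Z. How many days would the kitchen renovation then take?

23

Originally the kitchen renovation takes 14 days.
With Z inserted, Inspection now waits for max(Plumbing, Electrical, Flooring, Z).
New critical path: Plumbing→Flooring→Z→Inspection = 2+8+9+4 = 23 ⇒ 23 days.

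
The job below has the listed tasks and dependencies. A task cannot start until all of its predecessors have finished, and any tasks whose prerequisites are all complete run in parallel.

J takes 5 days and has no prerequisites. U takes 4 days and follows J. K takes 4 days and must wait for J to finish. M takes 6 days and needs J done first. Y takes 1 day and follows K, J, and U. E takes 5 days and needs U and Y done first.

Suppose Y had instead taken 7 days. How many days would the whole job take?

21

As given, the longest chain is J→U→Y→E = 5+4+1+5 = 15, so the finish is 15 days.
Y is on the critical path; changing it to 7 makes that path 21 days.
No other chain overtakes it, so the finish is 21 days.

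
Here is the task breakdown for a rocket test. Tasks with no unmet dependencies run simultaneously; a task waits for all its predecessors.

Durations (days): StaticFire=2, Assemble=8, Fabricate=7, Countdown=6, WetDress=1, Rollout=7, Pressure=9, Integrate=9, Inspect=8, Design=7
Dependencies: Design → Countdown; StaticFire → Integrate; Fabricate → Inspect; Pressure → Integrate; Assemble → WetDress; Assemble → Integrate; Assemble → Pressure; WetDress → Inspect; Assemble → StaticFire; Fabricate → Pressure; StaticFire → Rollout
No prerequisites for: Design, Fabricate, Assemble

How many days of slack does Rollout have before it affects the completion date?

The longest chain is Assemble→Pressure→Integrate = 8+9+9 = 26; overall finish 26 days.
Rollout finishes as early as 17 and must finish by 26.
Float = 26 − 17 = 9.

9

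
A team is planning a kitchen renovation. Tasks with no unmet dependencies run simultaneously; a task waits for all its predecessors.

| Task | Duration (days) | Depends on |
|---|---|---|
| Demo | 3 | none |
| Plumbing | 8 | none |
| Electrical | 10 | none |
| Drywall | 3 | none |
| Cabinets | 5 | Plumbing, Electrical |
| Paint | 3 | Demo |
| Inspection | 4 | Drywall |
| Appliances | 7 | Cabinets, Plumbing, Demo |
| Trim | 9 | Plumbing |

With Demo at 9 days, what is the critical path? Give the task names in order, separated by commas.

Electrical, Cabinets, Appliances

As given, the longest chain is Electrical→Cabinets→Appliances = 10+5+7 = 22, so the finish is 22 days.
Demo is off the critical path — its longest chain is 10 days, giving 12 of slack.
That remains the longest chain; total 22 days.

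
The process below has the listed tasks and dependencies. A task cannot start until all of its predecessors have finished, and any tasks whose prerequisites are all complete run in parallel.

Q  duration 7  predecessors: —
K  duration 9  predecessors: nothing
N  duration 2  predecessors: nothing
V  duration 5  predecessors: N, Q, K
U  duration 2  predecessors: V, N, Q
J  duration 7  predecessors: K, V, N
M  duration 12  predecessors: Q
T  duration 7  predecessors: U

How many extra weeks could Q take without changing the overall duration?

2

K→V→U→T = 9+5+2+7 = 23 sets the makespan at 23 weeks.
Q finishes as early as 7 and must finish by 9.
Slack of Q = 2 − 0 = 2 weeks.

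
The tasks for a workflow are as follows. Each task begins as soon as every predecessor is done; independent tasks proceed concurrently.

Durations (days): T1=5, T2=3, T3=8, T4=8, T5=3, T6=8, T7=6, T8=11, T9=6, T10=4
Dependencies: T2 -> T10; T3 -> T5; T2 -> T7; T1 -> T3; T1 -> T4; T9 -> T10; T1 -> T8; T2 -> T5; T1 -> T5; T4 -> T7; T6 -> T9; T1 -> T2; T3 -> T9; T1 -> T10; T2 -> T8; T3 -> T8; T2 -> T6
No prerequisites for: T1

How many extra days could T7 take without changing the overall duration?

The longest chain is T1→T2→T6→T9→T10 = 5+3+8+6+4 = 26; overall finish 26 days.
T7 finishes as early as 19 and must finish by 26.
Float = 26 − 19 = 7.

7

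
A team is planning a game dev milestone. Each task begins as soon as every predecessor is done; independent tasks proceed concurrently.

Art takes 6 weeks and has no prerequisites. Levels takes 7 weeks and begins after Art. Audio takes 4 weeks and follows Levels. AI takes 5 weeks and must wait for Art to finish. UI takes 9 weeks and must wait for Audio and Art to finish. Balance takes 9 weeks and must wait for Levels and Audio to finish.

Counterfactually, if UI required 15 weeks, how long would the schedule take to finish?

Actual critical path: Art→Levels→Audio→UI = 6+7+4+9 = 26 ⇒ 26 weeks.
UI is on the critical path; changing it to 15 makes that path 32 weeks.
The critical path is still Art→Levels→Audio→UI; finish is now 32 weeks.

32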